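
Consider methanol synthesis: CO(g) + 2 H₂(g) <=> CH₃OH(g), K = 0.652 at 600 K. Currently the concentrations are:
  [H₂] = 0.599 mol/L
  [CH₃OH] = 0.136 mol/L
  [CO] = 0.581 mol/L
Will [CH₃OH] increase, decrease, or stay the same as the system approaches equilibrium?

Q = [CH₃OH] / ([CO]·[H₂]²) = (0.136) / ((0.581)·(0.599)²) = 0.652
Q = 0.652 = K; the system is at equilibrium.

stay the same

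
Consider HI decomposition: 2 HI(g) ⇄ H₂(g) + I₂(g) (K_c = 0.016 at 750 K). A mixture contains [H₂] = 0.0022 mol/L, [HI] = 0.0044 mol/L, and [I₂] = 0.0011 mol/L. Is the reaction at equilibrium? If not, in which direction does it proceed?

to the left

Q_c = [H₂]·[I₂] / [HI]² = (0.0022)·(0.0011) / (0.0044)² = 0.12
Q_c = 0.12 > K_c = 0.016, so the reverse reaction proceeds.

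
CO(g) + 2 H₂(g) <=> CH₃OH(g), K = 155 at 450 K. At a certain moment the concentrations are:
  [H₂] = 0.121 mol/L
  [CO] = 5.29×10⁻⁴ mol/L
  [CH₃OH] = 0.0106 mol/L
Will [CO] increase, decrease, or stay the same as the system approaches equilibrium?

Q = [CH₃OH] / ([CO]·[H₂]²) = (0.0106) / ((5.29×10⁻⁴)·(0.121)²) = 1370
Q = 1370 > K = 155: net reverse reaction.
CO is a reactant, so it increases.

increase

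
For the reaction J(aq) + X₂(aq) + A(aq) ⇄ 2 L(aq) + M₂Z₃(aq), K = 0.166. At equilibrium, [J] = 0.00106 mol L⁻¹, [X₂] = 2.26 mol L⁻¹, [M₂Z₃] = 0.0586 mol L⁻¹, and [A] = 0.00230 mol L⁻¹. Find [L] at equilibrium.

At equilibrium, K = [L]²·[M₂Z₃] / ([J]·[X₂]·[A]) = 0.166.
([L])²·(0.0586) / ((0.00106)·(2.26)·(0.00230)) = 0.166
[L]² = 1.56×10⁻⁵ ⇒ [L] = 0.00395 mol L⁻¹

[L] = 0.00395 mol L⁻¹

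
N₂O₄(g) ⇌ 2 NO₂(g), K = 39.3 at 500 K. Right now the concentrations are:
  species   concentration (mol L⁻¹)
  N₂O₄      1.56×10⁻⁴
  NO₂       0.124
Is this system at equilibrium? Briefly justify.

no; Q > K, reaction proceeds in reverse

Q = [NO₂]² / [N₂O₄] = (0.124)² / (1.56×10⁻⁴) = 98.6
Q = 98.6 > K = 39.3: net reverse reaction.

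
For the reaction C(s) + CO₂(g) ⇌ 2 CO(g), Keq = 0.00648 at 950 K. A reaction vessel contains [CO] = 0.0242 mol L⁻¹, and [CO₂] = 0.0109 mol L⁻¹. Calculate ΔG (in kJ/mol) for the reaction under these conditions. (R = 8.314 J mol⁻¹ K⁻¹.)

(C is a pure solid — omitted from Q.)
Q = [CO]² / [CO₂] = (0.0242)² / (0.0109) = 0.0537
ΔG = RT ln(Q/Keq) = (8.314 J mol⁻¹ K⁻¹)(950 K) × ln(0.0537/0.00648)
   = (7.898 kJ/mol)(2.115) = 16.7 kJ/mol
ΔG > 0, so the forward reaction is non-spontaneous (proceeds in reverse).

ΔG = 16.7 kJ/mol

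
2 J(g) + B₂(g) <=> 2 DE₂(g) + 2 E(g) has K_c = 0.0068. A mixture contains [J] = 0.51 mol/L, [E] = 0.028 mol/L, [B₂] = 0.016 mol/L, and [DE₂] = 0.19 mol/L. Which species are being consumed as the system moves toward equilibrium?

Q_c = [DE₂]²·[E]² / ([J]²·[B₂]) = (0.19)²·(0.028)² / ((0.51)²·(0.016)) = 0.0068
Q_c = 0.0068 = K_c; the system is at equilibrium.

none (at equilibrium)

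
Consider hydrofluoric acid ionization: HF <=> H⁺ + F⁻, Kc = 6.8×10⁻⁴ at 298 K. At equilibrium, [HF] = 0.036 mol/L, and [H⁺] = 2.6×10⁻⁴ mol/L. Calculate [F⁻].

At equilibrium, Kc = [H⁺]·[F⁻] / [HF] = 6.8×10⁻⁴.
(2.6×10⁻⁴)·([F⁻]) / (0.036) = 6.8×10⁻⁴
[F⁻] = 0.0942 = 0.094 mol/L

[F⁻] = 0.094 mol/L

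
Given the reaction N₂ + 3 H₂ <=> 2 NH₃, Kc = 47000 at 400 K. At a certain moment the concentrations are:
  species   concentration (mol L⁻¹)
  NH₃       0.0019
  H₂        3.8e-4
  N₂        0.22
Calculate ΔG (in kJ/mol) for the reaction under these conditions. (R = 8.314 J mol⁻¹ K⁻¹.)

Qc = [NH₃]² / ([N₂]·[H₂]³) = (0.0019)² / ((0.22)·(3.8e-4)³) = 2.99e5
ΔG = RT ln(Qc/Kc) = (8.314 J mol⁻¹ K⁻¹)(400 K) × ln(2.99e5/47000)
   = (3.326 kJ/mol)(1.850) = 6.15 kJ/mol
ΔG > 0, so the forward reaction is non-spontaneous (proceeds in reverse).

ΔG = 6.15 kJ/mol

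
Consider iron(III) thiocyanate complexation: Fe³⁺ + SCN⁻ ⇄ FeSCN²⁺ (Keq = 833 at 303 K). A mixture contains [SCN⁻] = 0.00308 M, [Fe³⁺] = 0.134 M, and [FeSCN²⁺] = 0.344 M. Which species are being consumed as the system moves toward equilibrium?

Q = [FeSCN²⁺] / ([Fe³⁺]·[SCN⁻]) = (0.344) / ((0.134)·(0.00308)) = 833
Q = 833 = Keq; the system is at equilibrium.

none (at equilibrium)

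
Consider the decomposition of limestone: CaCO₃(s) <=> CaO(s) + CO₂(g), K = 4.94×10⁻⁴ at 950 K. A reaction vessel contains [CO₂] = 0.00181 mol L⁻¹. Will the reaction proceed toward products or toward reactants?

(CaCO₃, CaO are pure solids — omitted from Q.)
Q = [CO₂] = 0.00181
Q = 0.00181 > K = 4.94×10⁻⁴, so the reverse reaction proceeds.

in the reverse direction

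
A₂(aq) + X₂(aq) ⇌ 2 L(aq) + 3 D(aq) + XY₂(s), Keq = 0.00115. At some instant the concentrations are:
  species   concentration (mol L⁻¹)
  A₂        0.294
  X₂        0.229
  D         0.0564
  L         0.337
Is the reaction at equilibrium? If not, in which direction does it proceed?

(XY₂ is a pure solid — omitted from Q.)
Q = [L]²·[D]³ / ([A₂]·[X₂]) = (0.337)²·(0.0564)³ / ((0.294)·(0.229)) = 3.03e-4
Q = 3.03e-4 < Keq = 0.00115, so the forward reaction proceeds.

to the right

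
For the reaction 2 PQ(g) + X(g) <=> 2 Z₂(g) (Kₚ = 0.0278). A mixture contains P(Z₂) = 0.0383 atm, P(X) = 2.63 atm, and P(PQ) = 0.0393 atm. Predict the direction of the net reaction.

reverse (toward reactants)

Qₚ = P(Z₂)² / (P(PQ)²·P(X)) = (0.0383)² / ((0.0393)²·(2.63)) = 0.361
Qₚ = 0.361 > Kₚ = 0.0278, so the reverse reaction proceeds.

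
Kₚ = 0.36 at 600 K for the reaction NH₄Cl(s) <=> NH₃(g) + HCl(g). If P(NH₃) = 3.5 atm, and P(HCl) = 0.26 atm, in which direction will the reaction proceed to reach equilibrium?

toward reactants

(NH₄Cl is a pure solid — omitted from Qₚ.)
Qₚ = P(NH₃)·P(HCl) = (3.5)·(0.26) = 0.91
Qₚ = 0.91 > Kₚ = 0.36, so the reverse reaction proceeds.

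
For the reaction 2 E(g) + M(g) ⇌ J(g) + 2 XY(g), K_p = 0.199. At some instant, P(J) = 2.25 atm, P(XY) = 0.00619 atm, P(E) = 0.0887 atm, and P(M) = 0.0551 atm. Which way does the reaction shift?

Q_p = P(J)·P(XY)² / (P(E)²·P(M)) = (2.25)·(0.00619)² / ((0.0887)²·(0.0551)) = 0.199
Q_p = 0.199 = K_p, so the system is already at equilibrium.

at equilibrium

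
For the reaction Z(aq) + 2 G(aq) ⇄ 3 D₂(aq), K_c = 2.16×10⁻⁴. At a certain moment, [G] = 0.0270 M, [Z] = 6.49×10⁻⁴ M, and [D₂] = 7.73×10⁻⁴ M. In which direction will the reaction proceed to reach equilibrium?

Q_c = [D₂]³ / ([Z]·[G]²) = (7.73×10⁻⁴)³ / ((6.49×10⁻⁴)·(0.0270)²) = 9.76×10⁻⁴
Q_c = 9.76×10⁻⁴ > K_c = 2.16×10⁻⁴, so the reverse reaction proceeds.

in the reverse direction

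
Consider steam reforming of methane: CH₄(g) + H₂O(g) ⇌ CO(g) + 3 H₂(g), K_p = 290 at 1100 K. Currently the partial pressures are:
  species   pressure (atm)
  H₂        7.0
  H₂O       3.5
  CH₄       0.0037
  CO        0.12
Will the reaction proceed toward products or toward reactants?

reverse (toward reactants)

Q_p = P(CO)·P(H₂)³ / (P(CH₄)·P(H₂O)) = (0.12)·(7.0)³ / ((0.0037)·(3.5)) = 3200
Q_p = 3200 > K_p = 290, so the reverse reaction proceeds.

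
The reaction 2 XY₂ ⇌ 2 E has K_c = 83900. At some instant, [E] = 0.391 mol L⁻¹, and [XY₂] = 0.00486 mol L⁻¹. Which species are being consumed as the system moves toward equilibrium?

Q_c = [E]² / [XY₂]² = (0.391)² / (0.00486)² = 6470
Q_c = 6470 < K_c = 83900: net forward reaction.

XY₂ (reactants)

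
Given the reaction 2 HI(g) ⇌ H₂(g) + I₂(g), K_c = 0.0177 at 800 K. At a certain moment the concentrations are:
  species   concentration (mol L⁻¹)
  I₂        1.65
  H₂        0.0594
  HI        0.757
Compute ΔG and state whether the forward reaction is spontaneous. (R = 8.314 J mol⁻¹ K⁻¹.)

Q_c = [H₂]·[I₂] / [HI]² = (0.0594)·(1.65) / (0.757)² = 0.171
ΔG = RT ln(Q_c/K_c) = (8.314 J mol⁻¹ K⁻¹)(800 K) × ln(0.171/0.0177)
   = (6.651 kJ/mol)(2.268) = 15.1 kJ/mol
ΔG > 0, so the forward reaction is non-spontaneous (proceeds in reverse).

ΔG = 15.1 kJ/mol; the forward reaction is non-spontaneous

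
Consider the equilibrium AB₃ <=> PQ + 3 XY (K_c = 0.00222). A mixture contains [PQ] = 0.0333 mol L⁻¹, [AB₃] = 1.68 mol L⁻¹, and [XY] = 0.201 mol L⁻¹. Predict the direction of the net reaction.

Q_c = [PQ]·[XY]³ / [AB₃] = (0.0333)·(0.201)³ / (1.68) = 1.61e-4
Q_c = 1.61e-4 < K_c = 0.00222, so the forward reaction proceeds.

to the right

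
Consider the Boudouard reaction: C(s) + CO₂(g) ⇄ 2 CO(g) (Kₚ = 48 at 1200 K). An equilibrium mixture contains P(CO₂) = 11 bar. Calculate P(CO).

P(CO) = 23 bar

(C is a pure solid — omitted from Kₚ.)
At equilibrium, Kₚ = P(CO)² / P(CO₂) = 48.
(P(CO))² / (11) = 48
P(CO)² = 528 ⇒ P(CO) = 23 bar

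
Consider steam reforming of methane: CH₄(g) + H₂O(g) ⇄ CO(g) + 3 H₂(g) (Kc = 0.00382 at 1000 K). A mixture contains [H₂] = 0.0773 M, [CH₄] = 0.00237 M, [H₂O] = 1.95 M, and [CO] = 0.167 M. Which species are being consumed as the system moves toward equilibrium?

CO, H₂ (products)

Qc = [CO]·[H₂]³ / ([CH₄]·[H₂O]) = (0.167)·(0.0773)³ / ((0.00237)·(1.95)) = 0.0167
Qc = 0.0167 > Kc = 0.00382: net reverse reaction.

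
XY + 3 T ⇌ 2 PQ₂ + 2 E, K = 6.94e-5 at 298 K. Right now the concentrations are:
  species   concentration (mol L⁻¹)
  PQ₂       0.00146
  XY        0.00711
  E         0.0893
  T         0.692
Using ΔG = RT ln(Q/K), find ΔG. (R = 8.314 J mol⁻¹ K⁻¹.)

ΔG = -5.61 kJ/mol

Q = [PQ₂]²·[E]² / ([XY]·[T]³) = (0.00146)²·(0.0893)² / ((0.00711)·(0.692)³) = 7.21e-6
ΔG = RT ln(Q/K) = (8.314 J mol⁻¹ K⁻¹)(298 K) × ln(7.21e-6/6.94e-5)
   = (2.478 kJ/mol)(-2.264) = -5.61 kJ/mol
ΔG < 0, so the forward reaction is spontaneous (proceeds forward).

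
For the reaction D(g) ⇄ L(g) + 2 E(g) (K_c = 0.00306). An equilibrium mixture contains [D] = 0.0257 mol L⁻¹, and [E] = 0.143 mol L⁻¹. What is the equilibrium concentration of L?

At equilibrium, K_c = [L]·[E]² / [D] = 0.00306.
([L])·(0.143)² / (0.0257) = 0.00306
[L] = 0.00385 mol L⁻¹

[L] = 0.00385 mol L⁻¹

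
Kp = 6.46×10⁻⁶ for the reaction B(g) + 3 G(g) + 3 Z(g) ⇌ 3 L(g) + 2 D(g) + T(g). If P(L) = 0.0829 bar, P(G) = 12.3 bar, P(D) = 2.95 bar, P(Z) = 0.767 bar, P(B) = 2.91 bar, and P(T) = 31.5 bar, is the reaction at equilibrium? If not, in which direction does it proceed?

toward reactants

Qp = P(L)³·P(D)²·P(T) / (P(B)·P(G)³·P(Z)³) = (0.0829)³·(2.95)²·(31.5) / ((2.91)·(12.3)³·(0.767)³) = 6.39×10⁻⁵
Qp = 6.39×10⁻⁵ > Kp = 6.46×10⁻⁶, so the reverse reaction proceeds.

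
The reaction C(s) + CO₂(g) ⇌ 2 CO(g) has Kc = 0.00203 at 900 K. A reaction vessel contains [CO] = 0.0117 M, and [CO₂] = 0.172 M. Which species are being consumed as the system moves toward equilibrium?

(C is a pure solid — omitted from Qc.)
Qc = [CO]² / [CO₂] = (0.0117)² / (0.172) = 7.96e-4
Qc = 7.96e-4 < Kc = 0.00203: net forward reaction.

C, CO₂ (reactants)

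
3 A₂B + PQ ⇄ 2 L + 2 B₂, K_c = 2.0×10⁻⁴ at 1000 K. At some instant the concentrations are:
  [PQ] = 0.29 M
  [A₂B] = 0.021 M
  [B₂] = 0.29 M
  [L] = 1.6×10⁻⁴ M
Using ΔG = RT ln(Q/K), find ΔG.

Q_c = [L]²·[B₂]² / ([A₂B]³·[PQ]) = (1.6×10⁻⁴)²·(0.29)² / ((0.021)³·(0.29)) = 8.02×10⁻⁴
ΔG = RT ln(Q_c/K_c) = (8.314 J mol⁻¹ K⁻¹)(1000 K) × ln(8.02×10⁻⁴/2.0×10⁻⁴)
   = (8.314 kJ/mol)(1.389) = 11.5 kJ/mol
ΔG > 0, so the forward reaction is non-spontaneous (proceeds in reverse).

ΔG = 11.5 kJ/mol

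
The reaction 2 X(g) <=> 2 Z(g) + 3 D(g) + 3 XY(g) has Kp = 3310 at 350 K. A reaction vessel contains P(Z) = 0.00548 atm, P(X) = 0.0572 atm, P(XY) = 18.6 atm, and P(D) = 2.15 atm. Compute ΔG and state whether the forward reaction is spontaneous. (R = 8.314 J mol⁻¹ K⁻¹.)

Qp = P(Z)²·P(D)³·P(XY)³ / P(X)² = (0.00548)²·(2.15)³·(18.6)³ / (0.0572)² = 587
ΔG = RT ln(Qp/Kp) = (8.314 J mol⁻¹ K⁻¹)(350 K) × ln(587/3310)
   = (2.910 kJ/mol)(-1.730) = -5.03 kJ/mol
ΔG < 0, so the forward reaction is spontaneous (proceeds forward).

ΔG = -5.03 kJ/mol; the forward reaction is spontaneous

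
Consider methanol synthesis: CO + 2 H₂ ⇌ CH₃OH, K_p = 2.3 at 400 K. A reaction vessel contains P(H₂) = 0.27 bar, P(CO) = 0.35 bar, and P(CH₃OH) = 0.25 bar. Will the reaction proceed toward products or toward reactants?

toward reactants

Q_p = P(CH₃OH) / (P(CO)·P(H₂)²) = (0.25) / ((0.35)·(0.27)²) = 9.8
Q_p = 9.8 > K_p = 2.3, so the reverse reaction proceeds.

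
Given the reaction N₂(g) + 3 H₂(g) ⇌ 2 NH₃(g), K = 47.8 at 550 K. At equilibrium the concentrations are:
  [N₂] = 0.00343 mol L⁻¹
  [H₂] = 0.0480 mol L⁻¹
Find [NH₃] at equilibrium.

At equilibrium, K = [NH₃]² / ([N₂]·[H₂]³) = 47.8.
([NH₃])² / ((0.00343)·(0.0480)³) = 47.8
[NH₃]² = 1.81×10⁻⁵ ⇒ [NH₃] = 0.00426 mol L⁻¹

[NH₃] = 0.00426 mol L⁻¹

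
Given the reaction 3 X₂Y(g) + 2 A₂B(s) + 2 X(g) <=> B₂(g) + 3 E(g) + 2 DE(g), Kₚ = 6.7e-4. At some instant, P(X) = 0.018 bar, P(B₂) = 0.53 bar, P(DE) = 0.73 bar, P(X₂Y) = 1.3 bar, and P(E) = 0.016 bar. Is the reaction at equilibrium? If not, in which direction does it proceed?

in the reverse direction

(A₂B is a pure solid — omitted from Qₚ.)
Qₚ = P(B₂)·P(E)³·P(DE)² / (P(X₂Y)³·P(X)²) = (0.53)·(0.016)³·(0.73)² / ((1.3)³·(0.018)²) = 0.0016
Qₚ = 0.0016 > Kₚ = 6.7e-4, so the reverse reaction proceeds.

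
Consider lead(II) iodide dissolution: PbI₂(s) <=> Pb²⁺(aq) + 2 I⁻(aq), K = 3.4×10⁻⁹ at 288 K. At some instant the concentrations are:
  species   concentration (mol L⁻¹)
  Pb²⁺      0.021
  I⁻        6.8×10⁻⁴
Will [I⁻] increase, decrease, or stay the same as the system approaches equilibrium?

decrease

(PbI₂ is a pure solid — omitted from Q.)
Q = [Pb²⁺]·[I⁻]² = (0.021)·(6.8×10⁻⁴)² = 9.7×10⁻⁹
Q = 9.7×10⁻⁹ > K = 3.4×10⁻⁹: net reverse reaction.
I⁻ is a product, so it decreases.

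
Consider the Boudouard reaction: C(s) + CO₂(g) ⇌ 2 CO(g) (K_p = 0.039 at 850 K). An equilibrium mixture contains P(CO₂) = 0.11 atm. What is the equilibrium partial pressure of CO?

(C is a pure solid — omitted from K_p.)
At equilibrium, K_p = P(CO)² / P(CO₂) = 0.039.
(P(CO))² / (0.11) = 0.039
P(CO)² = 0.00429 ⇒ P(CO) = 0.065 atm

P(CO) = 0.065 atm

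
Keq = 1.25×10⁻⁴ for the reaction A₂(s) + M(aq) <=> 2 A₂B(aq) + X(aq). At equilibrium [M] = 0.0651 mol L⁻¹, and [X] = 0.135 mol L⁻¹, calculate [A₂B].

[A₂B] = 0.00776 mol L⁻¹

(A₂ is a pure solid — omitted from Keq.)
At equilibrium, Keq = [A₂B]²·[X] / [M] = 1.25×10⁻⁴.
([A₂B])²·(0.135) / (0.0651) = 1.25×10⁻⁴
[A₂B]² = 6.03×10⁻⁵ ⇒ [A₂B] = 0.00776 mol L⁻¹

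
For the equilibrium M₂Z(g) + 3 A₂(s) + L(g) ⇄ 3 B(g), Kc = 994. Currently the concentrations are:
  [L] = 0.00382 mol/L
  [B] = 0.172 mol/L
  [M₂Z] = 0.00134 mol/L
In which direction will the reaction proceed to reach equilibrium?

(A₂ is a pure solid — omitted from Qc.)
Qc = [B]³ / ([M₂Z]·[L]) = (0.172)³ / ((0.00134)·(0.00382)) = 994
Qc = 994 = Kc, so the system is already at equilibrium.

no net change (already at equilibrium)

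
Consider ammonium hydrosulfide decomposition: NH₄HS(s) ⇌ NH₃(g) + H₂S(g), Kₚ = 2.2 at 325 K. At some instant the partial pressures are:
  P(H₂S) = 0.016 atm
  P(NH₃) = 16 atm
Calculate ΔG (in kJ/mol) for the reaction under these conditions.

(NH₄HS is a pure solid — omitted from Qₚ.)
Qₚ = P(NH₃)·P(H₂S) = (16)·(0.016) = 0.256
ΔG = RT ln(Qₚ/Kₚ) = (8.314 J mol⁻¹ K⁻¹)(325 K) × ln(0.256/2.2)
   = (2.702 kJ/mol)(-2.151) = -5.81 kJ/mol
ΔG < 0, so the forward reaction is spontaneous (proceeds forward).

ΔG = -5.81 kJ/mol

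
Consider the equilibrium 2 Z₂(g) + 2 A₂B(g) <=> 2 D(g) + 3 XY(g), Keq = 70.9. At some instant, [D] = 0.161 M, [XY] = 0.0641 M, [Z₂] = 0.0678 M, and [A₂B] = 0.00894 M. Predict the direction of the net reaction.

toward products

Q = [D]²·[XY]³ / ([Z₂]²·[A₂B]²) = (0.161)²·(0.0641)³ / ((0.0678)²·(0.00894)²) = 18.6
Q = 18.6 < Keq = 70.9, so the forward reaction proceeds.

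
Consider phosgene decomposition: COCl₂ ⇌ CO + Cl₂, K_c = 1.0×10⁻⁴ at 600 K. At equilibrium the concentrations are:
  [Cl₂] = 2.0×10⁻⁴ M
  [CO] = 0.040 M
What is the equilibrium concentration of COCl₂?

At equilibrium, K_c = [CO]·[Cl₂] / [COCl₂] = 1.0×10⁻⁴.
(0.040)·(2.0×10⁻⁴) / ([COCl₂]) = 1.0×10⁻⁴
[COCl₂] = 0.0800 = 0.080 M

[COCl₂] = 0.080 M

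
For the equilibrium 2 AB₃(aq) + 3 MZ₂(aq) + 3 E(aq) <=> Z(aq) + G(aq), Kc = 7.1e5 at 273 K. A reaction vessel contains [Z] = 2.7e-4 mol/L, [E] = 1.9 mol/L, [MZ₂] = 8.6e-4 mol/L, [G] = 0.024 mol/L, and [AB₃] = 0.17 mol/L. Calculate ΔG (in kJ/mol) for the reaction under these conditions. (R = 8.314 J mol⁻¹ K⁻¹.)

Qc = [Z]·[G] / ([AB₃]²·[MZ₂]³·[E]³) = (2.7e-4)·(0.024) / ((0.17)²·(8.6e-4)³·(1.9)³) = 51400
ΔG = RT ln(Qc/Kc) = (8.314 J mol⁻¹ K⁻¹)(273 K) × ln(51400/7.1e5)
   = (2.270 kJ/mol)(-2.626) = -5.96 kJ/mol
ΔG < 0, so the forward reaction is spontaneous (proceeds forward).

ΔG = -5.96 kJ/mol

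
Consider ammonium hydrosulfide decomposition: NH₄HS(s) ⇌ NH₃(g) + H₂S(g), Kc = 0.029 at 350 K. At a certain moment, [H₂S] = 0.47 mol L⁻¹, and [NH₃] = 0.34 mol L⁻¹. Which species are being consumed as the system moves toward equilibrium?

(NH₄HS is a pure solid — omitted from Qc.)
Qc = [NH₃]·[H₂S] = (0.34)·(0.47) = 0.16
Qc = 0.16 > Kc = 0.029: net reverse reaction.

NH₃, H₂S (products)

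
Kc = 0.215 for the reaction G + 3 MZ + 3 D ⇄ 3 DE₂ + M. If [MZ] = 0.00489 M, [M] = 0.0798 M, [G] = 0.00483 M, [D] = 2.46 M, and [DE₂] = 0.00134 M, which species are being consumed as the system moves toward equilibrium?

Qc = [DE₂]³·[M] / ([G]·[MZ]³·[D]³) = (0.00134)³·(0.0798) / ((0.00483)·(0.00489)³·(2.46)³) = 0.0228
Qc = 0.0228 < Kc = 0.215: net forward reaction.

G, MZ, D (reactants)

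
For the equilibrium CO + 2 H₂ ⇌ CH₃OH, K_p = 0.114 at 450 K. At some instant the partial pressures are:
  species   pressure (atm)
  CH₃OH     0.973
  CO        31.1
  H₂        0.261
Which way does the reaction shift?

Q_p = P(CH₃OH) / (P(CO)·P(H₂)²) = (0.973) / ((31.1)·(0.261)²) = 0.459
Q_p = 0.459 > K_p = 0.114, so the reverse reaction proceeds.

in the reverse direction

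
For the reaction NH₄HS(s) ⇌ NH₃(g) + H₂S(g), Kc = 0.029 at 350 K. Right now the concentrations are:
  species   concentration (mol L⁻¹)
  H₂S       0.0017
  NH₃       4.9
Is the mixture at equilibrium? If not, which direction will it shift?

no; Q < K, reaction proceeds forward

(NH₄HS is a pure solid — omitted from Qc.)
Qc = [NH₃]·[H₂S] = (4.9)·(0.0017) = 0.0083
Qc = 0.0083 < Kc = 0.029: net forward reaction.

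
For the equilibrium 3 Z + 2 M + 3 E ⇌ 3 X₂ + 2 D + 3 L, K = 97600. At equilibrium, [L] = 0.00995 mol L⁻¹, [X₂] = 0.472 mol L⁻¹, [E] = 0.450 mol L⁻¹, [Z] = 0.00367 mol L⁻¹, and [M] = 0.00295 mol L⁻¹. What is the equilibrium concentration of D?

[D] = 0.192 mol L⁻¹

At equilibrium, K = [X₂]³·[D]²·[L]³ / ([Z]³·[M]²·[E]³) = 97600.
(0.472)³·([D])²·(0.00995)³ / ((0.00367)³·(0.00295)²·(0.450)³) = 97600
[D]² = 0.0369 ⇒ [D] = 0.192 mol L⁻¹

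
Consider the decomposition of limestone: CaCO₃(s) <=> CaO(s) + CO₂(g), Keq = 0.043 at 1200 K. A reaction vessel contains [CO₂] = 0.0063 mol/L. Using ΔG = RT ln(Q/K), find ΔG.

(CaCO₃, CaO are pure solids — omitted from Q.)
Q = [CO₂] = 0.00630
ΔG = RT ln(Q/Keq) = (8.314 J mol⁻¹ K⁻¹)(1200 K) × ln(0.00630/0.043)
   = (9.977 kJ/mol)(-1.921) = -19.2 kJ/mol
ΔG < 0, so the forward reaction is spontaneous (proceeds forward).

ΔG = -19.2 kJ/mol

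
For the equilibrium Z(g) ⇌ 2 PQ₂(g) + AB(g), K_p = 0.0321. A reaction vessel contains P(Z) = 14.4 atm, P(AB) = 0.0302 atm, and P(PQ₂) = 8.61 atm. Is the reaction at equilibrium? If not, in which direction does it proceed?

toward reactants

Q_p = P(PQ₂)²·P(AB) / P(Z) = (8.61)²·(0.0302) / (14.4) = 0.155
Q_p = 0.155 > K_p = 0.0321, so the reverse reaction proceeds.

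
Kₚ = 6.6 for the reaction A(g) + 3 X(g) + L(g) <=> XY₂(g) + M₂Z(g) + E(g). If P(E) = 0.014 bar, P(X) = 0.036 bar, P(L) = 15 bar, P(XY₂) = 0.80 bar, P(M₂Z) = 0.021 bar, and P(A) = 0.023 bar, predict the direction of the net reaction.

reverse (toward reactants)

Qₚ = P(XY₂)·P(M₂Z)·P(E) / (P(A)·P(X)³·P(L)) = (0.80)·(0.021)·(0.014) / ((0.023)·(0.036)³·(15)) = 15
Qₚ = 15 > Kₚ = 6.6, so the reverse reaction proceeds.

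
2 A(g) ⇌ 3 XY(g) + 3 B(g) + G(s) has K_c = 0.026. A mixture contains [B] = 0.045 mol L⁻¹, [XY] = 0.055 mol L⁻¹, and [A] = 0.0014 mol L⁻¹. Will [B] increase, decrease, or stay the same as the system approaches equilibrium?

increase

(G is a pure solid — omitted from Q_c.)
Q_c = [XY]³·[B]³ / [A]² = (0.055)³·(0.045)³ / (0.0014)² = 0.0077
Q_c = 0.0077 < K_c = 0.026: net forward reaction.
B is a product, so it increases.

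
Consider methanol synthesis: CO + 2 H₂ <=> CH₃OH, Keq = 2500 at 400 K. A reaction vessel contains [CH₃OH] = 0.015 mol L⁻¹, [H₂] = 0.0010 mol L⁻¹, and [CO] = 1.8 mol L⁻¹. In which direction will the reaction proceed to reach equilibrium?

Q = [CH₃OH] / ([CO]·[H₂]²) = (0.015) / ((1.8)·(0.0010)²) = 8300
Q = 8300 > Keq = 2500, so the reverse reaction proceeds.

reverse (toward reactants)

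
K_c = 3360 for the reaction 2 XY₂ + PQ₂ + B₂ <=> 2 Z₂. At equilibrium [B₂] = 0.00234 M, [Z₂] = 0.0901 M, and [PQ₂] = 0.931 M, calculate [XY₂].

[XY₂] = 0.0333 M

At equilibrium, K_c = [Z₂]² / ([XY₂]²·[PQ₂]·[B₂]) = 3360.
(0.0901)² / (([XY₂])²·(0.931)·(0.00234)) = 3360
[XY₂]² = 0.00111 ⇒ [XY₂] = 0.0333 M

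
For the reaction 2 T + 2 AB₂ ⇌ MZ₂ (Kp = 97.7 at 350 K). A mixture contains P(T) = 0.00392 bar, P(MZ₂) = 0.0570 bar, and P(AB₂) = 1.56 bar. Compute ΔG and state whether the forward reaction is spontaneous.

Qp = P(MZ₂) / (P(T)²·P(AB₂)²) = (0.0570) / ((0.00392)²·(1.56)²) = 1520
ΔG = RT ln(Qp/Kp) = (8.314 J mol⁻¹ K⁻¹)(350 K) × ln(1520/97.7)
   = (2.910 kJ/mol)(2.745) = 7.99 kJ/mol
ΔG > 0, so the forward reaction is non-spontaneous (proceeds in reverse).

ΔG = 7.99 kJ/mol; the forward reaction is non-spontaneous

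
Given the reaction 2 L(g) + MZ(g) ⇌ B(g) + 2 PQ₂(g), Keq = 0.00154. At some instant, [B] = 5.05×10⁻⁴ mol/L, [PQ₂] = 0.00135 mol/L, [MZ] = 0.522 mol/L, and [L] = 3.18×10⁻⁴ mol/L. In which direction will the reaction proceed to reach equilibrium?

Q = [B]·[PQ₂]² / ([L]²·[MZ]) = (5.05×10⁻⁴)·(0.00135)² / ((3.18×10⁻⁴)²·(0.522)) = 0.0174
Q = 0.0174 > Keq = 0.00154, so the reverse reaction proceeds.

to the left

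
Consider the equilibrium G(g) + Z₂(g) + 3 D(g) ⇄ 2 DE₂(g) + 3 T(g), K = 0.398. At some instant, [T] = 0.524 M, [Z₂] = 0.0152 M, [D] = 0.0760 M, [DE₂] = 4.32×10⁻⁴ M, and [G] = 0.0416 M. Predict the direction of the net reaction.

forward (toward products)

Q = [DE₂]²·[T]³ / ([G]·[Z₂]·[D]³) = (4.32×10⁻⁴)²·(0.524)³ / ((0.0416)·(0.0152)·(0.0760)³) = 0.0967
Q = 0.0967 < K = 0.398, so the forward reaction proceeds.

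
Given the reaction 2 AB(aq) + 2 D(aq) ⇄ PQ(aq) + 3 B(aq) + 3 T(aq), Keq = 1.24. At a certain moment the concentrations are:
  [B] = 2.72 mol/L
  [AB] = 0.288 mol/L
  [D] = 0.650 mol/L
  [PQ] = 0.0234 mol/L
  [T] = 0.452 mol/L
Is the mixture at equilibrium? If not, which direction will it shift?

Q = [PQ]·[B]³·[T]³ / ([AB]²·[D]²) = (0.0234)·(2.72)³·(0.452)³ / ((0.288)²·(0.650)²) = 1.24
Q = 1.24 = Keq; the system is at equilibrium.

yes, at equilibrium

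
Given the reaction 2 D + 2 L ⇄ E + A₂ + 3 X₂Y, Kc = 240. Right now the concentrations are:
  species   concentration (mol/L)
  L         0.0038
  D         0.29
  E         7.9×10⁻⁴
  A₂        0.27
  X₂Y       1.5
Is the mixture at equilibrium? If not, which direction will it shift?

Qc = [E]·[A₂]·[X₂Y]³ / ([D]²·[L]²) = (7.9×10⁻⁴)·(0.27)·(1.5)³ / ((0.29)²·(0.0038)²) = 590
Qc = 590 > Kc = 240: net reverse reaction.

no; Q > K, reaction proceeds in reverse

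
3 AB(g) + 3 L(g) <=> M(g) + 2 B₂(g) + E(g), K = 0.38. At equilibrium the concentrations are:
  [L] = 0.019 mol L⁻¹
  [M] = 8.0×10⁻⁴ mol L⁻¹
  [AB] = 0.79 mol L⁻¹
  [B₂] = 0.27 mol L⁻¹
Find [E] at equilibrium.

[E] = 0.022 mol L⁻¹

At equilibrium, K = [M]·[B₂]²·[E] / ([AB]³·[L]³) = 0.38.
(8.0×10⁻⁴)·(0.27)²·([E]) / ((0.79)³·(0.019)³) = 0.38
[E] = 0.0220 = 0.022 mol L⁻¹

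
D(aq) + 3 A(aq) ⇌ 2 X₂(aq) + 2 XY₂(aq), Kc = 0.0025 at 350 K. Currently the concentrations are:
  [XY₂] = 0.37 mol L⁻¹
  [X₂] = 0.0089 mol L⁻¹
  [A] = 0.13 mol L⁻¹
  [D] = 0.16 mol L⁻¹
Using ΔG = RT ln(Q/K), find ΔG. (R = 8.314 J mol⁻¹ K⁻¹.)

Qc = [X₂]²·[XY₂]² / ([D]·[A]³) = (0.0089)²·(0.37)² / ((0.16)·(0.13)³) = 0.0308
ΔG = RT ln(Qc/Kc) = (8.314 J mol⁻¹ K⁻¹)(350 K) × ln(0.0308/0.0025)
   = (2.910 kJ/mol)(2.511) = 7.31 kJ/mol
ΔG > 0, so the forward reaction is non-spontaneous (proceeds in reverse).

ΔG = 7.31 kJ/mol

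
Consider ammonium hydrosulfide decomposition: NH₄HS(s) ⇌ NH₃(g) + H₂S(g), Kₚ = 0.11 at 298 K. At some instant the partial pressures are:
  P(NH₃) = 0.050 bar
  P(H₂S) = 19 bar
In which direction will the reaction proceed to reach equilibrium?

toward reactants

(NH₄HS is a pure solid — omitted from Qₚ.)
Qₚ = P(NH₃)·P(H₂S) = (0.050)·(19) = 0.95
Qₚ = 0.95 > Kₚ = 0.11, so the reverse reaction proceeds.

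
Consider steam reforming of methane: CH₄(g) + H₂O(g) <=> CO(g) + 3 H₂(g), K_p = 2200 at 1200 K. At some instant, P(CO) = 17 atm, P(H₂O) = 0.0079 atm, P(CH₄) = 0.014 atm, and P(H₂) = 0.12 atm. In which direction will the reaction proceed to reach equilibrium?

Q_p = P(CO)·P(H₂)³ / (P(CH₄)·P(H₂O)) = (17)·(0.12)³ / ((0.014)·(0.0079)) = 270
Q_p = 270 < K_p = 2200, so the forward reaction proceeds.

forward (toward products)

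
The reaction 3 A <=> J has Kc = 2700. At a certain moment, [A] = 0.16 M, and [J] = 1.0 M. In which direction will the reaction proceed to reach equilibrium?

Qc = [J] / [A]³ = (1.0) / (0.16)³ = 240
Qc = 240 < Kc = 2700, so the forward reaction proceeds.

forward (toward products)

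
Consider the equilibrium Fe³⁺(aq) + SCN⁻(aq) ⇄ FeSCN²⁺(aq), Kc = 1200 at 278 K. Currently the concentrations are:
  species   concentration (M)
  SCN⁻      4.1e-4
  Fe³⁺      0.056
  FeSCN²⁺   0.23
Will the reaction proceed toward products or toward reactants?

to the left

Qc = [FeSCN²⁺] / ([Fe³⁺]·[SCN⁻]) = (0.23) / ((0.056)·(4.1e-4)) = 10000
Qc = 10000 > Kc = 1200, so the reverse reaction proceeds.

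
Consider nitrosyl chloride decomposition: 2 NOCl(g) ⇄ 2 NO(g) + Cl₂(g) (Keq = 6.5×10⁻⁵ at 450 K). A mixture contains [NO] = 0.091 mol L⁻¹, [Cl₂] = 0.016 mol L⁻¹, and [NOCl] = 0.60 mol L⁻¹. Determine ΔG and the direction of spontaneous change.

ΔG = 6.49 kJ/mol; the forward reaction is non-spontaneous

Q = [NO]²·[Cl₂] / [NOCl]² = (0.091)²·(0.016) / (0.60)² = 3.68×10⁻⁴
ΔG = RT ln(Q/Keq) = (8.314 J mol⁻¹ K⁻¹)(450 K) × ln(3.68×10⁻⁴/6.5×10⁻⁵)
   = (3.741 kJ/mol)(1.734) = 6.49 kJ/mol
ΔG > 0, so the forward reaction is non-spontaneous (proceeds in reverse).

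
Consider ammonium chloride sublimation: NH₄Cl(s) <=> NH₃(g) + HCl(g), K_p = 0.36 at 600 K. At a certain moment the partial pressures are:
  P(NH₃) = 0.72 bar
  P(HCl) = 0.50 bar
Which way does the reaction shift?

(NH₄Cl is a pure solid — omitted from Q_p.)
Q_p = P(NH₃)·P(HCl) = (0.72)·(0.50) = 0.36
Q_p = 0.36 = K_p, so the system is already at equilibrium.

at equilibrium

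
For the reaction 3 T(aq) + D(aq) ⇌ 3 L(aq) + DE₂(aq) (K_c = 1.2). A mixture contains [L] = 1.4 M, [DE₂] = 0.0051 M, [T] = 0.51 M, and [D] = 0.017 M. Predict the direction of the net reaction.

in the reverse direction

Q_c = [L]³·[DE₂] / ([T]³·[D]) = (1.4)³·(0.0051) / ((0.51)³·(0.017)) = 6.2
Q_c = 6.2 > K_c = 1.2, so the reverse reaction proceeds.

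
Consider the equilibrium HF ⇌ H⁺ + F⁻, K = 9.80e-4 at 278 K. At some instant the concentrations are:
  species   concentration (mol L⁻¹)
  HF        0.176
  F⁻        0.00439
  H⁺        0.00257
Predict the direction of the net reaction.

Q = [H⁺]·[F⁻] / [HF] = (0.00257)·(0.00439) / (0.176) = 6.41e-5
Q = 6.41e-5 < K = 9.80e-4, so the forward reaction proceeds.

to the right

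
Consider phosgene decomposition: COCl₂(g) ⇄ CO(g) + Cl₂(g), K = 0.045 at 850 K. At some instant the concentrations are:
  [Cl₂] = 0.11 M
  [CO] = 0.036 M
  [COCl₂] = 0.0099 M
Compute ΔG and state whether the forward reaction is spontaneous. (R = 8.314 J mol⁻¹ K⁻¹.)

Q = [CO]·[Cl₂] / [COCl₂] = (0.036)·(0.11) / (0.0099) = 0.400
ΔG = RT ln(Q/K) = (8.314 J mol⁻¹ K⁻¹)(850 K) × ln(0.400/0.045)
   = (7.067 kJ/mol)(2.185) = 15.4 kJ/mol
ΔG > 0, so the forward reaction is non-spontaneous (proceeds in reverse).

ΔG = 15.4 kJ/mol; the forward reaction is non-spontaneous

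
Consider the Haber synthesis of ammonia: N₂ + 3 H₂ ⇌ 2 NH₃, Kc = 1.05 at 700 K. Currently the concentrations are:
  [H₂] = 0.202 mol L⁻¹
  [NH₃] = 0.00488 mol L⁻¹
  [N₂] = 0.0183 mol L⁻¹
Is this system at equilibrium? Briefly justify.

no; Q < K, reaction proceeds forward

Qc = [NH₃]² / ([N₂]·[H₂]³) = (0.00488)² / ((0.0183)·(0.202)³) = 0.158
Qc = 0.158 < Kc = 1.05: net forward reaction.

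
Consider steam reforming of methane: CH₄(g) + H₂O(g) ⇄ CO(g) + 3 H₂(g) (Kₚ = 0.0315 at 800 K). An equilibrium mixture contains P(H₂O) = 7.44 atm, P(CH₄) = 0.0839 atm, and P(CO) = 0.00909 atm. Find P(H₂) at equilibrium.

At equilibrium, Kₚ = P(CO)·P(H₂)³ / (P(CH₄)·P(H₂O)) = 0.0315.
(0.00909)·(P(H₂))³ / ((0.0839)·(7.44)) = 0.0315
P(H₂)³ = 2.16 ⇒ P(H₂) = 1.29 atm

P(H₂) = 1.29 atm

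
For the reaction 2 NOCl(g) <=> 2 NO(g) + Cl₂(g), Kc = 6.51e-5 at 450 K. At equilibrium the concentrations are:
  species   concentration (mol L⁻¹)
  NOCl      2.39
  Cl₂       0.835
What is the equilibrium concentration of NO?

[NO] = 0.0211 mol L⁻¹

At equilibrium, Kc = [NO]²·[Cl₂] / [NOCl]² = 6.51e-5.
([NO])²·(0.835) / (2.39)² = 6.51e-5
[NO]² = 4.45e-4 ⇒ [NO] = 0.0211 mol L⁻¹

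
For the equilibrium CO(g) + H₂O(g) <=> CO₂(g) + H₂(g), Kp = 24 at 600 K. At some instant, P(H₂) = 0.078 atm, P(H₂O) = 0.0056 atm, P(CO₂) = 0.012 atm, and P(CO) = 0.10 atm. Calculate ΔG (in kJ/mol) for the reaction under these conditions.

Qp = P(CO₂)·P(H₂) / (P(CO)·P(H₂O)) = (0.012)·(0.078) / ((0.10)·(0.0056)) = 1.67
ΔG = RT ln(Qp/Kp) = (8.314 J mol⁻¹ K⁻¹)(600 K) × ln(1.67/24)
   = (4.988 kJ/mol)(-2.665) = -13.3 kJ/mol
ΔG < 0, so the forward reaction is spontaneous (proceeds forward).

ΔG = -13.3 kJ/mol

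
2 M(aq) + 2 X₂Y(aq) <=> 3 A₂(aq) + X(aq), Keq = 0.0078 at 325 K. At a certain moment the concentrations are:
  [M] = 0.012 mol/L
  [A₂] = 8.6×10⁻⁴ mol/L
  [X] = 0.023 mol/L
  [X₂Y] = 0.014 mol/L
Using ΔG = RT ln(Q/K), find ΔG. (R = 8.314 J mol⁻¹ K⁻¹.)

ΔG = -7.33 kJ/mol

Q = [A₂]³·[X] / ([M]²·[X₂Y]²) = (8.6×10⁻⁴)³·(0.023) / ((0.012)²·(0.014)²) = 5.18×10⁻⁴
ΔG = RT ln(Q/Keq) = (8.314 J mol⁻¹ K⁻¹)(325 K) × ln(5.18×10⁻⁴/0.0078)
   = (2.702 kJ/mol)(-2.712) = -7.33 kJ/mol
ΔG < 0, so the forward reaction is spontaneous (proceeds forward).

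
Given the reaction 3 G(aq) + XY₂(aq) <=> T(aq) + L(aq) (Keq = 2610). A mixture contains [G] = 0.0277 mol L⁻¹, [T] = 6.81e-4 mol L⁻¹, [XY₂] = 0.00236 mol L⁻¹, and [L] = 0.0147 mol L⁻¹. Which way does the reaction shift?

forward (toward products)

Q = [T]·[L] / ([G]³·[XY₂]) = (6.81e-4)·(0.0147) / ((0.0277)³·(0.00236)) = 200
Q = 200 < Keq = 2610, so the forward reaction proceeds.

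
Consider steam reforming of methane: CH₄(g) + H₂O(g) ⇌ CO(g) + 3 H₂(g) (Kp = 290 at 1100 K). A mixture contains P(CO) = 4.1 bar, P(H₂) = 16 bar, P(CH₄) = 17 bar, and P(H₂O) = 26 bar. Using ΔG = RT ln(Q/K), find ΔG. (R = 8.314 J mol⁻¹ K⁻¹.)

Qp = P(CO)·P(H₂)³ / (P(CH₄)·P(H₂O)) = (4.1)·(16)³ / ((17)·(26)) = 38.0
ΔG = RT ln(Qp/Kp) = (8.314 J mol⁻¹ K⁻¹)(1100 K) × ln(38.0/290)
   = (9.145 kJ/mol)(-2.032) = -18.6 kJ/mol
ΔG < 0, so the forward reaction is spontaneous (proceeds forward).

ΔG = -18.6 kJ/mol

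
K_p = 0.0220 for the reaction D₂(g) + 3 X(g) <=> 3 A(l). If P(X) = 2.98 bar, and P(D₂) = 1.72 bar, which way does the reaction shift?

at equilibrium

(A is a pure liquid — omitted from Q_p.)
Q_p = 1 / (P(D₂)·P(X)³) = 1 / ((1.72)·(2.98)³) = 0.0220
Q_p = 0.0220 = K_p, so the system is already at equilibrium.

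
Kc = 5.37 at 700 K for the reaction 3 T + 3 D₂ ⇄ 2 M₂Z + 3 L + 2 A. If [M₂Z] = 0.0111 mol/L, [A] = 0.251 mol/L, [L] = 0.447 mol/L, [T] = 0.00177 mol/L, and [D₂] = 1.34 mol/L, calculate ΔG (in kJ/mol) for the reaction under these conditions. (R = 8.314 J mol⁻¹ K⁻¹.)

Qc = [M₂Z]²·[L]³·[A]² / ([T]³·[D₂]³) = (0.0111)²·(0.447)³·(0.251)² / ((0.00177)³·(1.34)³) = 52.0
ΔG = RT ln(Qc/Kc) = (8.314 J mol⁻¹ K⁻¹)(700 K) × ln(52.0/5.37)
   = (5.820 kJ/mol)(2.270) = 13.2 kJ/mol
ΔG > 0, so the forward reaction is non-spontaneous (proceeds in reverse).

ΔG = 13.2 kJ/mol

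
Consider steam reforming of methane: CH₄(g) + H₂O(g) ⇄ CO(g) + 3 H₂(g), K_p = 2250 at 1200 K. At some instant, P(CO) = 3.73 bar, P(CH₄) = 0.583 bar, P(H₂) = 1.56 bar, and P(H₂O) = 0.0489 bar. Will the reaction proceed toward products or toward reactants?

in the forward direction

Q_p = P(CO)·P(H₂)³ / (P(CH₄)·P(H₂O)) = (3.73)·(1.56)³ / ((0.583)·(0.0489)) = 497
Q_p = 497 < K_p = 2250, so the forward reaction proceeds.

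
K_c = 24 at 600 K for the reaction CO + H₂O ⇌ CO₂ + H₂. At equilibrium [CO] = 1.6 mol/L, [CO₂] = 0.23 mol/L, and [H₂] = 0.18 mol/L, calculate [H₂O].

[H₂O] = 0.0011 mol/L

At equilibrium, K_c = [CO₂]·[H₂] / ([CO]·[H₂O]) = 24.
(0.23)·(0.18) / ((1.6)·([H₂O])) = 24
[H₂O] = 0.00108 = 0.0011 mol/L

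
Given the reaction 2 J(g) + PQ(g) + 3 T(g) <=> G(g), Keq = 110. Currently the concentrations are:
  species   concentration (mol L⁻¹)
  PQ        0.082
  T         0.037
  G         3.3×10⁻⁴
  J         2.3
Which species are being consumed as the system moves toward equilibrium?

J, PQ, T (reactants)

Q = [G] / ([J]²·[PQ]·[T]³) = (3.3×10⁻⁴) / ((2.3)²·(0.082)·(0.037)³) = 15
Q = 15 < Keq = 110: net forward reaction.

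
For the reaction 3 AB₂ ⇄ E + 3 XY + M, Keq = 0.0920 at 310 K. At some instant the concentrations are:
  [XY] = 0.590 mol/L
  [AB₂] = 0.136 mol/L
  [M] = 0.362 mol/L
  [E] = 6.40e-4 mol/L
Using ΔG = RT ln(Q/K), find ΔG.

ΔG = -4.08 kJ/mol

Q = [E]·[XY]³·[M] / [AB₂]³ = (6.40e-4)·(0.590)³·(0.362) / (0.136)³ = 0.0189
ΔG = RT ln(Q/Keq) = (8.314 J mol⁻¹ K⁻¹)(310 K) × ln(0.0189/0.0920)
   = (2.577 kJ/mol)(-1.583) = -4.08 kJ/mol
ΔG < 0, so the forward reaction is spontaneous (proceeds forward).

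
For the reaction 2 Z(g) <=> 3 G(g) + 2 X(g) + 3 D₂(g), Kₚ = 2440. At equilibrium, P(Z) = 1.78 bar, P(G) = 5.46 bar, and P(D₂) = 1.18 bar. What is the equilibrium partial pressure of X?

P(X) = 5.38 bar

At equilibrium, Kₚ = P(G)³·P(X)²·P(D₂)³ / P(Z)² = 2440.
(5.46)³·(P(X))²·(1.18)³ / (1.78)² = 2440
P(X)² = 28.9 ⇒ P(X) = 5.38 bar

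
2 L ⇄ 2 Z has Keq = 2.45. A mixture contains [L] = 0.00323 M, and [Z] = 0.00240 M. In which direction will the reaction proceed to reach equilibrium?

forward (toward products)

Q = [Z]² / [L]² = (0.00240)² / (0.00323)² = 0.552
Q = 0.552 < Keq = 2.45, so the forward reaction proceeds.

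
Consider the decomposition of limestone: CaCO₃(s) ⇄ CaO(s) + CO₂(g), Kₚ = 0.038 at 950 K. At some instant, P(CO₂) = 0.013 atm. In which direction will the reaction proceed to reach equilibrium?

in the forward direction

(CaCO₃, CaO are pure solids — omitted from Qₚ.)
Qₚ = P(CO₂) = 0.013
Qₚ = 0.013 < Kₚ = 0.038, so the forward reaction proceeds.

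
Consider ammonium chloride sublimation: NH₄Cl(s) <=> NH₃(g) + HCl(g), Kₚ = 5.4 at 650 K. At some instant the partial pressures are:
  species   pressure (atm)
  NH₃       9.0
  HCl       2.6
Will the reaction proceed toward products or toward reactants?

reverse (toward reactants)

(NH₄Cl is a pure solid — omitted from Qₚ.)
Qₚ = P(NH₃)·P(HCl) = (9.0)·(2.6) = 23
Qₚ = 23 > Kₚ = 5.4, so the reverse reaction proceeds.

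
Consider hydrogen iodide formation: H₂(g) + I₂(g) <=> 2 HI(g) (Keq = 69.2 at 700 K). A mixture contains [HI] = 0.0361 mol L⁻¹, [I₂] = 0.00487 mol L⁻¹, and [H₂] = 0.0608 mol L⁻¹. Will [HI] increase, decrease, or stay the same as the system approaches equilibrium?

Q = [HI]² / ([H₂]·[I₂]) = (0.0361)² / ((0.0608)·(0.00487)) = 4.40
Q = 4.40 < Keq = 69.2: net forward reaction.
HI is a product, so it increases.

increase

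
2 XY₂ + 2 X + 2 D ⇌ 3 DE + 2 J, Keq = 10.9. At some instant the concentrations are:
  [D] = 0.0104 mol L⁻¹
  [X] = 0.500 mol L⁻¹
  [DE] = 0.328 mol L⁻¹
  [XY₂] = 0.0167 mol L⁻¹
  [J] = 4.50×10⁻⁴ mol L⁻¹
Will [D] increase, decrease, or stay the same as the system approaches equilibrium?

decrease

Q = [DE]³·[J]² / ([XY₂]²·[X]²·[D]²) = (0.328)³·(4.50×10⁻⁴)² / ((0.0167)²·(0.500)²·(0.0104)²) = 0.948
Q = 0.948 < Keq = 10.9: net forward reaction.
D is a reactant, so it decreases.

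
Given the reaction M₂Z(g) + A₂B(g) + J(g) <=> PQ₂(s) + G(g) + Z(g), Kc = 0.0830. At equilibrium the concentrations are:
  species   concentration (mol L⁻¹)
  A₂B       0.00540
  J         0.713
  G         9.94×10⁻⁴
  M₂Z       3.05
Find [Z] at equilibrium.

[Z] = 0.981 mol L⁻¹

(PQ₂ is a pure solid — omitted from Kc.)
At equilibrium, Kc = [G]·[Z] / ([M₂Z]·[A₂B]·[J]) = 0.0830.
(9.94×10⁻⁴)·([Z]) / ((3.05)·(0.00540)·(0.713)) = 0.0830
[Z] = 0.981 mol L⁻¹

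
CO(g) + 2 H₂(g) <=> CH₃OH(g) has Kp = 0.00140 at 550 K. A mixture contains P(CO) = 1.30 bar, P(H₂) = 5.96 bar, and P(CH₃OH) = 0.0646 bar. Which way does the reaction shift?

Qp = P(CH₃OH) / (P(CO)·P(H₂)²) = (0.0646) / ((1.30)·(5.96)²) = 0.00140
Qp = 0.00140 = Kp, so the system is already at equilibrium.

at equilibrium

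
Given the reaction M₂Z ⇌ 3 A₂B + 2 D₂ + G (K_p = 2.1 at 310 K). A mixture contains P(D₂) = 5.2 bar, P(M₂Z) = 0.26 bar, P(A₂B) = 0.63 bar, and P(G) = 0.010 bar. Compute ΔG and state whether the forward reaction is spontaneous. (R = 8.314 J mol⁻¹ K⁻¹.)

ΔG = -5.38 kJ/mol; the forward reaction is spontaneous

Q_p = P(A₂B)³·P(D₂)²·P(G) / P(M₂Z) = (0.63)³·(5.2)²·(0.010) / (0.26) = 0.260
ΔG = RT ln(Q_p/K_p) = (8.314 J mol⁻¹ K⁻¹)(310 K) × ln(0.260/2.1)
   = (2.577 kJ/mol)(-2.089) = -5.38 kJ/mol
ΔG < 0, so the forward reaction is spontaneous (proceeds forward).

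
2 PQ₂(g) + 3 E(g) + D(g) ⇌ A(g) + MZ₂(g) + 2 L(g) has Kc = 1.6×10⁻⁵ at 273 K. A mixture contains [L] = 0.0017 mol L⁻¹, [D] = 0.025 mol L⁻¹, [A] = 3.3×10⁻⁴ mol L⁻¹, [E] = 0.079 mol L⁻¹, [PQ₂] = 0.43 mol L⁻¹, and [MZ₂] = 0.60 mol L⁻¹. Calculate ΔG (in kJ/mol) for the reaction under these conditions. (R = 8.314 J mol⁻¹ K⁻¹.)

ΔG = 6.25 kJ/mol

Qc = [A]·[MZ₂]·[L]² / ([PQ₂]²·[E]³·[D]) = (3.3×10⁻⁴)·(0.60)·(0.0017)² / ((0.43)²·(0.079)³·(0.025)) = 2.51×10⁻⁴
ΔG = RT ln(Qc/Kc) = (8.314 J mol⁻¹ K⁻¹)(273 K) × ln(2.51×10⁻⁴/1.6×10⁻⁵)
   = (2.270 kJ/mol)(2.753) = 6.25 kJ/mol
ΔG > 0, so the forward reaction is non-spontaneous (proceeds in reverse).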